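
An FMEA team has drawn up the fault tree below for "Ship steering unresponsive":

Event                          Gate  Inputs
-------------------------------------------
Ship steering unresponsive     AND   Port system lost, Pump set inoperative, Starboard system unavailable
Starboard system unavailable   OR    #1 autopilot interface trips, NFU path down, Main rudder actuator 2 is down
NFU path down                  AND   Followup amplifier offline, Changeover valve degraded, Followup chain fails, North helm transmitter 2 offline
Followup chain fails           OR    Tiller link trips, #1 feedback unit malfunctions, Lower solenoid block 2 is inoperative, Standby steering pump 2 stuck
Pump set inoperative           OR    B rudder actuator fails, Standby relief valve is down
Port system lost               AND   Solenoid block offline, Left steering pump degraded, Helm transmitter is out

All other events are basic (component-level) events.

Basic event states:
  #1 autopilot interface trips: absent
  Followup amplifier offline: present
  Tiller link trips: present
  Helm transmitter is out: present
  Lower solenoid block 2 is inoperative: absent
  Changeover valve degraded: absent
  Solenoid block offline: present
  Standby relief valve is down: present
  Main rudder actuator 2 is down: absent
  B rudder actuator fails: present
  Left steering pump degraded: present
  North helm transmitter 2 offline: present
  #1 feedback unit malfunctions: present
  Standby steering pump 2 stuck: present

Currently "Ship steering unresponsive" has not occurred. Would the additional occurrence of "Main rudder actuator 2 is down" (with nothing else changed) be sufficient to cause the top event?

Counterfactual: set "Main rudder actuator 2 is down" to occurred.
Port system lost [AND]: Solenoid block offline=occurs, Left steering pump degraded=occurs, Helm transmitter is out=occurs → all inputs occur → occurs.
Pump set inoperative [OR]: B rudder actuator fails=occurs, Standby relief valve is down=occurs → at least one input occurs → occurs.
Followup chain fails [OR]: Tiller link trips=occurs, #1 feedback unit malfunctions=occurs, Lower solenoid block 2 is inoperative=not, Standby steering pump 2 stuck=occurs → at least one input occurs → occurs.
NFU path down [AND]: Followup amplifier offline=occurs, Changeover valve degraded=not, Followup chain fails=occurs, North helm transmitter 2 offline=occurs → not all inputs occur → does not occur.
Starboard system unavailable [OR]: #1 autopilot interface trips=not, NFU path down=not, Main rudder actuator 2 is down=occurs → at least one input occurs → occurs.
Ship steering unresponsive [AND]: Port system lost=occurs, Pump set inoperative=occurs, Starboard system unavailable=occurs → all inputs occur → occurs.

Yes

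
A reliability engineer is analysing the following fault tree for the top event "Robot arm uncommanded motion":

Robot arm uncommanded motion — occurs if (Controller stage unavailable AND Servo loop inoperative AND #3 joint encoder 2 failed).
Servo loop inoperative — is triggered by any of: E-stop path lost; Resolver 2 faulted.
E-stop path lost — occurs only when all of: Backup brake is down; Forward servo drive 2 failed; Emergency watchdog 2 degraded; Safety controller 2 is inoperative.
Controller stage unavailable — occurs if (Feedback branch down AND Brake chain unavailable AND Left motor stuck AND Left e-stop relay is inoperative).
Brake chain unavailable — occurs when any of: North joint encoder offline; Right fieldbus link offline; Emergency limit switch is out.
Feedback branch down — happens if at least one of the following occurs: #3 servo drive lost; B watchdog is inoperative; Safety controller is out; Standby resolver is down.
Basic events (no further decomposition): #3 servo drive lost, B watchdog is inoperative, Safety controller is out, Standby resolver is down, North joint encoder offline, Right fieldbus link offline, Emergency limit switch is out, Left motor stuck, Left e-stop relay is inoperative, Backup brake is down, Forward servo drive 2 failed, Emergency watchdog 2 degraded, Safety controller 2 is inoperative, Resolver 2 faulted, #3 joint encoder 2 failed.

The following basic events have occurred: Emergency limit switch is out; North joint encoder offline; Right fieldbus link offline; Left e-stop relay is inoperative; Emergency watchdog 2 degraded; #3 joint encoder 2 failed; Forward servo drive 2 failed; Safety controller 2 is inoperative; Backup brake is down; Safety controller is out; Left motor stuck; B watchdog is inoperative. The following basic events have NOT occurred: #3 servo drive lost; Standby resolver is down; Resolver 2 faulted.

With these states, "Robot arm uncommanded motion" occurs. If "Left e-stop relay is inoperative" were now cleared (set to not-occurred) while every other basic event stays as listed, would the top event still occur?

Counterfactual: set "Left e-stop relay is inoperative" to not occurred.
Feedback branch down [OR]: #3 servo drive lost=not, B watchdog is inoperative=occurs, Safety controller is out=occurs, Standby resolver is down=not → at least one input occurs → occurs.
Brake chain unavailable [OR]: North joint encoder offline=occurs, Right fieldbus link offline=occurs, Emergency limit switch is out=occurs → at least one input occurs → occurs.
Controller stage unavailable [AND]: Feedback branch down=occurs, Brake chain unavailable=occurs, Left motor stuck=occurs, Left e-stop relay is inoperative=not → not all inputs occur → does not occur.
E-stop path lost [AND]: Backup brake is down=occurs, Forward servo drive 2 failed=occurs, Emergency watchdog 2 degraded=occurs, Safety controller 2 is inoperative=occurs → all inputs occur → occurs.
Servo loop inoperative [OR]: E-stop path lost=occurs, Resolver 2 faulted=not → at least one input occurs → occurs.
Robot arm uncommanded motion [AND]: Controller stage unavailable=not, Servo loop inoperative=occurs, #3 joint encoder 2 failed=occurs → not all inputs occur → does not occur.

No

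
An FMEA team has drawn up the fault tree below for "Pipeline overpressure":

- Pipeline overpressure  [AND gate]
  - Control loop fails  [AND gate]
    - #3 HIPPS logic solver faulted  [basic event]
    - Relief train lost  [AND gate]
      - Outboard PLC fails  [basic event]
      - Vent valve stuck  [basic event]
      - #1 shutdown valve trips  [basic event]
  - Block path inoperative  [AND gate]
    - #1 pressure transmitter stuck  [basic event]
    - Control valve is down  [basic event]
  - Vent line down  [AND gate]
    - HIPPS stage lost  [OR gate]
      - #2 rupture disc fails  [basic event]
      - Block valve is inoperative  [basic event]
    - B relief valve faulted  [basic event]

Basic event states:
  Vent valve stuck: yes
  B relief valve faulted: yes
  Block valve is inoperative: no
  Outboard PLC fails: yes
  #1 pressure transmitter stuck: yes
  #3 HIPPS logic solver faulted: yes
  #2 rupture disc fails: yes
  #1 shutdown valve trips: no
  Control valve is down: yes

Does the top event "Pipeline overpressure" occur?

Relief train lost [AND]: Outboard PLC fails=occurs, Vent valve stuck=occurs, #1 shutdown valve trips=not → not all inputs occur → does not occur.
Control loop fails [AND]: #3 HIPPS logic solver faulted=occurs, Relief train lost=not → not all inputs occur → does not occur.
Block path inoperative [AND]: #1 pressure transmitter stuck=occurs, Control valve is down=occurs → all inputs occur → occurs.
HIPPS stage lost [OR]: #2 rupture disc fails=occurs, Block valve is inoperative=not → at least one input occurs → occurs.
Vent line down [AND]: HIPPS stage lost=occurs, B relief valve faulted=occurs → all inputs occur → occurs.
Pipeline overpressure [AND]: Control loop fails=not, Block path inoperative=occurs, Vent line down=occurs → not all inputs occur → does not occur.

No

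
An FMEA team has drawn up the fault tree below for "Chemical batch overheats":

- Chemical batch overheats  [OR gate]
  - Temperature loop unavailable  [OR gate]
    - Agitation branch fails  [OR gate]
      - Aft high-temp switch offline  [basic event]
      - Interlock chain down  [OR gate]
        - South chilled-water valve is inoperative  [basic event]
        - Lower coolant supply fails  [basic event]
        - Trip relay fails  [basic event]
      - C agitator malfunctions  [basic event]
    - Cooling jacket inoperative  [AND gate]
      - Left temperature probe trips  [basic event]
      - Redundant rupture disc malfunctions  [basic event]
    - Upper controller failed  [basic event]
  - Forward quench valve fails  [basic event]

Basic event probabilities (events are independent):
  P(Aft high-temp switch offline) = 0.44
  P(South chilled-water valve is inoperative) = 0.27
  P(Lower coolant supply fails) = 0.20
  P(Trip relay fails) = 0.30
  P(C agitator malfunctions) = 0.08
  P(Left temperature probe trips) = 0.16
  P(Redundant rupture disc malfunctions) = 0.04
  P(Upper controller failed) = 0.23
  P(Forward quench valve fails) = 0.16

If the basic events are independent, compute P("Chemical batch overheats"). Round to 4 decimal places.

0.8646

P(Interlock chain down) [OR] = 1 − (1−0.27) × (1−0.20) × (1−0.30) = 0.591200
P(Agitation branch fails) [OR] = 1 − (1−0.44) × (1−0.591200) × (1−0.08) = 0.789386
P(Cooling jacket inoperative) [AND] = 0.16 × 0.04 = 0.006400
P(Temperature loop unavailable) [OR] = 1 − (1−0.789386) × (1−0.006400) × (1−0.23) = 0.838865
P(Chemical batch overheats) [OR] = 1 − (1−0.838865) × (1−0.16) = 0.864647
Rounded to 4 decimal places: P(Chemical batch overheats) ≈ 0.8646.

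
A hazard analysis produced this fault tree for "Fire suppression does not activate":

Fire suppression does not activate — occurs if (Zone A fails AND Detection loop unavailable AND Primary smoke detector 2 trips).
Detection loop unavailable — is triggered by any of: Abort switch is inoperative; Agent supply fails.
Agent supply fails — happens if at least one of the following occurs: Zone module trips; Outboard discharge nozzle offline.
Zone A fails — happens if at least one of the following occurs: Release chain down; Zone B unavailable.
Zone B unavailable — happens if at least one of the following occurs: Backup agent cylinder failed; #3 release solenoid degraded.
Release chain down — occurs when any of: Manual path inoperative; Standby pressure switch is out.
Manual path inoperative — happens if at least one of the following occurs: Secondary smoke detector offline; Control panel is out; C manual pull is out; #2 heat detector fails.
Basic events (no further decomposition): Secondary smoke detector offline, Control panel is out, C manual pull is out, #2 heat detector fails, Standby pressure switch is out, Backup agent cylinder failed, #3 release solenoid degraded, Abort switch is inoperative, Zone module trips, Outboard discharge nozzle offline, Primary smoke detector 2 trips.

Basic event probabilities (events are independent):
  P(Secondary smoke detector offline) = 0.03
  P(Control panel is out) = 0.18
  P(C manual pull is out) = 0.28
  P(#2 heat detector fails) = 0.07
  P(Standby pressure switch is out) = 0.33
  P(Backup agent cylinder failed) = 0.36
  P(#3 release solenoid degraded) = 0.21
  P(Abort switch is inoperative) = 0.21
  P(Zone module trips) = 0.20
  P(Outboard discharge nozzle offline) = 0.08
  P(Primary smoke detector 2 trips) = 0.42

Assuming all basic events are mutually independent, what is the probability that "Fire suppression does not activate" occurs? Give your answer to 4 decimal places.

P(Manual path inoperative) [OR] = 1 − (1−0.03) × (1−0.18) × (1−0.28) × (1−0.07) = 0.467400
P(Release chain down) [OR] = 1 − (1−0.467400) × (1−0.33) = 0.643158
P(Zone B unavailable) [OR] = 1 − (1−0.36) × (1−0.21) = 0.494400
P(Zone A fails) [OR] = 1 − (1−0.643158) × (1−0.494400) = 0.819581
P(Agent supply fails) [OR] = 1 − (1−0.20) × (1−0.08) = 0.264000
P(Detection loop unavailable) [OR] = 1 − (1−0.21) × (1−0.264000) = 0.418560
P(Fire suppression does not activate) [AND] = 0.819581 × 0.418560 × 0.42 = 0.144078
Rounded to 4 decimal places: P(Fire suppression does not activate) ≈ 0.1441.

0.1441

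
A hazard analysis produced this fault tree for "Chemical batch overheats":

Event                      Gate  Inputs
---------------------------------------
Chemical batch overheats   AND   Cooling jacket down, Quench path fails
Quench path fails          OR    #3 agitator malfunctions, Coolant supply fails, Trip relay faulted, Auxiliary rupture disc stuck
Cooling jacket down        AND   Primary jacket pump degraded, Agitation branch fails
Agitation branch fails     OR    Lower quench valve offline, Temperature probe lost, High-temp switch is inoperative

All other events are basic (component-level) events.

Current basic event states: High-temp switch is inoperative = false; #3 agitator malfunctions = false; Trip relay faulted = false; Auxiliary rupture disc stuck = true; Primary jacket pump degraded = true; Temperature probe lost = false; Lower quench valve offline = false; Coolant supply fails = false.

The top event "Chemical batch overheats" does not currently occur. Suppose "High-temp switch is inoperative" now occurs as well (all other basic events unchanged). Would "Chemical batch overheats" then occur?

Counterfactual: set "High-temp switch is inoperative" to occurred.
Agitation branch fails [OR]: Lower quench valve offline=not, Temperature probe lost=not, High-temp switch is inoperative=occurs → at least one input occurs → occurs.
Cooling jacket down [AND]: Primary jacket pump degraded=occurs, Agitation branch fails=occurs → all inputs occur → occurs.
Quench path fails [OR]: #3 agitator malfunctions=not, Coolant supply fails=not, Trip relay faulted=not, Auxiliary rupture disc stuck=occurs → at least one input occurs → occurs.
Chemical batch overheats [AND]: Cooling jacket down=occurs, Quench path fails=occurs → all inputs occur → occurs.

Yes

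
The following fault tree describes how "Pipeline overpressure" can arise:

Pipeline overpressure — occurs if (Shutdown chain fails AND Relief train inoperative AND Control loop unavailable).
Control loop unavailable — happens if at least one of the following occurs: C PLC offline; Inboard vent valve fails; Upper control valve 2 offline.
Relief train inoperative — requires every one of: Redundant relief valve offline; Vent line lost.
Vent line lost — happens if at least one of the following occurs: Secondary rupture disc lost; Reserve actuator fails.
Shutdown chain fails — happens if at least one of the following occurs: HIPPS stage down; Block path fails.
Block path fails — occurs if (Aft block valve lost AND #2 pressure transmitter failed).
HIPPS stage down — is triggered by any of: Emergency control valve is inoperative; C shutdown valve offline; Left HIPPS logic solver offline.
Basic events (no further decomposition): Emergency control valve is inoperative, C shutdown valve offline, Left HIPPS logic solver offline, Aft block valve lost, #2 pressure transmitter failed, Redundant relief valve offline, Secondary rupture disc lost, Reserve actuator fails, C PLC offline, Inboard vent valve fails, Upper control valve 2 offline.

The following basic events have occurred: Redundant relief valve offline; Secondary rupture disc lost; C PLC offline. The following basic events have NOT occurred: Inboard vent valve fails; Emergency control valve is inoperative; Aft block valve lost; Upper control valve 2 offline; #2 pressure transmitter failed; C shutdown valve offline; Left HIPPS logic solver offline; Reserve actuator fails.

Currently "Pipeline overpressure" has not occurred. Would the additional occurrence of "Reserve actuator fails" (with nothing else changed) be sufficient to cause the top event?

No

Counterfactual: set "Reserve actuator fails" to occurred.
HIPPS stage down [OR]: Emergency control valve is inoperative=not, C shutdown valve offline=not, Left HIPPS logic solver offline=not → no input occurs → does not occur.
Block path fails [AND]: Aft block valve lost=not, #2 pressure transmitter failed=not → not all inputs occur → does not occur.
Shutdown chain fails [OR]: HIPPS stage down=not, Block path fails=not → no input occurs → does not occur.
Vent line lost [OR]: Secondary rupture disc lost=occurs, Reserve actuator fails=occurs → at least one input occurs → occurs.
Relief train inoperative [AND]: Redundant relief valve offline=occurs, Vent line lost=occurs → all inputs occur → occurs.
Control loop unavailable [OR]: C PLC offline=occurs, Inboard vent valve fails=not, Upper control valve 2 offline=not → at least one input occurs → occurs.
Pipeline overpressure [AND]: Shutdown chain fails=not, Relief train inoperative=occurs, Control loop unavailable=occurs → not all inputs occur → does not occur.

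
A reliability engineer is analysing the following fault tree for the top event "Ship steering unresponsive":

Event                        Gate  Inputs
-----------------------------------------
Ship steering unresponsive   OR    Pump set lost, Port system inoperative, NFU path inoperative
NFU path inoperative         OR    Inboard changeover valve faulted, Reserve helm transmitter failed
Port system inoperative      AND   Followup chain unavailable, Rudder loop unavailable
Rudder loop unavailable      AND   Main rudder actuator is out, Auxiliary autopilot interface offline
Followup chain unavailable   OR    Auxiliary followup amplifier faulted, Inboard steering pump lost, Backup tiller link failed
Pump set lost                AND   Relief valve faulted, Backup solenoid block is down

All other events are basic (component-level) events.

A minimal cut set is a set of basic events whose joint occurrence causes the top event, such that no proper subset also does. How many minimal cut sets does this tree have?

6

Pump set lost [AND]: one cut set from each child combined → 1 × 1 = 1 cut set(s).
Followup chain unavailable [OR]: union of children's cut sets → 3 cut set(s).
Rudder loop unavailable [AND]: one cut set from each child combined → 1 × 1 = 1 cut set(s).
Port system inoperative [AND]: one cut set from each child combined → 3 × 1 = 3 cut set(s).
NFU path inoperative [OR]: union of children's cut sets → 2 cut set(s).
Ship steering unresponsive [OR]: union of children's cut sets → 6 cut set(s).
Minimal cut sets: {Backup solenoid block is down, Relief valve faulted}; {Auxiliary autopilot interface offline, Auxiliary followup amplifier faulted, Main rudder actuator is out}; {Auxiliary autopilot interface offline, Inboard steering pump lost, Main rudder actuator is out}; {Auxiliary autopilot interface offline, Backup tiller link failed, Main rudder actuator is out}; {Inboard changeover valve faulted}; {Reserve helm transmitter failed}.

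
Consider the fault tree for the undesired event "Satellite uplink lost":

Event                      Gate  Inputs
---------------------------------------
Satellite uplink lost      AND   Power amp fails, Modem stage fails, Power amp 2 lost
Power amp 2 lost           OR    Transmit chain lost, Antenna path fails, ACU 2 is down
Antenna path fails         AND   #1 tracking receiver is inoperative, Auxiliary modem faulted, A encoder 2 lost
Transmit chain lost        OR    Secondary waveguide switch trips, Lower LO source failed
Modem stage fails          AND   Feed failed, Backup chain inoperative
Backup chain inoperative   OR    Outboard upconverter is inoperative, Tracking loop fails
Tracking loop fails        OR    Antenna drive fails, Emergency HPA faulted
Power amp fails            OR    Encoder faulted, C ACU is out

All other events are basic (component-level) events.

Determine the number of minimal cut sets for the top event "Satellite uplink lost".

Power amp fails [OR]: union of children's cut sets → 2 cut set(s).
Tracking loop fails [OR]: union of children's cut sets → 2 cut set(s).
Backup chain inoperative [OR]: union of children's cut sets → 3 cut set(s).
Modem stage fails [AND]: one cut set from each child combined → 1 × 3 = 3 cut set(s).
Transmit chain lost [OR]: union of children's cut sets → 2 cut set(s).
Antenna path fails [AND]: one cut set from each child combined → 1 × 1 × 1 = 1 cut set(s).
Power amp 2 lost [OR]: union of children's cut sets → 4 cut set(s).
Satellite uplink lost [AND]: one cut set from each child combined → 2 × 3 × 4 = 24 cut set(s).

24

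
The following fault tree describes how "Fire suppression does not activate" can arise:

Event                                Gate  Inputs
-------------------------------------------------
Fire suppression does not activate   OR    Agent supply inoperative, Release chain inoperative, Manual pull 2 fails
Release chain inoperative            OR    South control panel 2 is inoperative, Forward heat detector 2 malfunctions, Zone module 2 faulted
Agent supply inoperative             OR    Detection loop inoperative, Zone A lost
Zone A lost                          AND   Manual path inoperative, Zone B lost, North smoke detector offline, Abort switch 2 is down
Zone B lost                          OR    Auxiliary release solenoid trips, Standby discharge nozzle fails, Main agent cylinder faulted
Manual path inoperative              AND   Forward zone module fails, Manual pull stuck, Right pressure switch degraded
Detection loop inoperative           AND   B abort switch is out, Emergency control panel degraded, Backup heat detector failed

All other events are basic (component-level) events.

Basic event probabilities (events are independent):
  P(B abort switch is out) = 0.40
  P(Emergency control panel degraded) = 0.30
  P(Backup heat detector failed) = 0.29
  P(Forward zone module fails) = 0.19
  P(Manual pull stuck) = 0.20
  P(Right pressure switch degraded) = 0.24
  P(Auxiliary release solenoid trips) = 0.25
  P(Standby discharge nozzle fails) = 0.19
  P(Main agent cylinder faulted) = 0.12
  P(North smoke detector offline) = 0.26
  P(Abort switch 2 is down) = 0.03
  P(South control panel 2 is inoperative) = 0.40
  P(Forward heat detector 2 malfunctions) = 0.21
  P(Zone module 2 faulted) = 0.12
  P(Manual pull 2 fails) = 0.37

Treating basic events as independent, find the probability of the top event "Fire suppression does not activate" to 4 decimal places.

P(Detection loop inoperative) [AND] = 0.40 × 0.30 × 0.29 = 0.034800
P(Manual path inoperative) [AND] = 0.19 × 0.20 × 0.24 = 0.009120
P(Zone B lost) [OR] = 1 − (1−0.25) × (1−0.19) × (1−0.12) = 0.465400
P(Zone A lost) [AND] = 0.009120 × 0.465400 × 0.26 × 0.03 = 0.000033
P(Agent supply inoperative) [OR] = 1 − (1−0.034800) × (1−0.000033) = 0.034832
P(Release chain inoperative) [OR] = 1 − (1−0.40) × (1−0.21) × (1−0.12) = 0.582880
P(Fire suppression does not activate) [OR] = 1 − (1−0.034832) × (1−0.582880) × (1−0.37) = 0.746368
Rounded to 4 decimal places: P(Fire suppression does not activate) ≈ 0.7464.

0.7464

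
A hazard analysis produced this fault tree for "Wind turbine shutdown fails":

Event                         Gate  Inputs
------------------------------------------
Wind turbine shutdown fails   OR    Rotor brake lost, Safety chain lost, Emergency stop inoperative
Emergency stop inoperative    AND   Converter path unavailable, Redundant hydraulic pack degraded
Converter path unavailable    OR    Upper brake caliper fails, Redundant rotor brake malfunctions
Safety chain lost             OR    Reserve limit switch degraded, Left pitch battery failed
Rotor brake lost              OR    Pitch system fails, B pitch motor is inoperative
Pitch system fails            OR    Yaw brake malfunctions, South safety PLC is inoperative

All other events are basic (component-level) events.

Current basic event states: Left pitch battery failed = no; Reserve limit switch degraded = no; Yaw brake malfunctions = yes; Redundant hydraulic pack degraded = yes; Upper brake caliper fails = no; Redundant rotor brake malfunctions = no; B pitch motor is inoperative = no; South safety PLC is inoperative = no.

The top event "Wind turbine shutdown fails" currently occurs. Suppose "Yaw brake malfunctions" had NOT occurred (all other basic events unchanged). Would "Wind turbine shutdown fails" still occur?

No

Counterfactual: set "Yaw brake malfunctions" to not occurred.
Pitch system fails [OR]: Yaw brake malfunctions=not, South safety PLC is inoperative=not → no input occurs → does not occur.
Rotor brake lost [OR]: Pitch system fails=not, B pitch motor is inoperative=not → no input occurs → does not occur.
Safety chain lost [OR]: Reserve limit switch degraded=not, Left pitch battery failed=not → no input occurs → does not occur.
Converter path unavailable [OR]: Upper brake caliper fails=not, Redundant rotor brake malfunctions=not → no input occurs → does not occur.
Emergency stop inoperative [AND]: Converter path unavailable=not, Redundant hydraulic pack degraded=occurs → not all inputs occur → does not occur.
Wind turbine shutdown fails [OR]: Rotor brake lost=not, Safety chain lost=not, Emergency stop inoperative=not → no input occurs → does not occur.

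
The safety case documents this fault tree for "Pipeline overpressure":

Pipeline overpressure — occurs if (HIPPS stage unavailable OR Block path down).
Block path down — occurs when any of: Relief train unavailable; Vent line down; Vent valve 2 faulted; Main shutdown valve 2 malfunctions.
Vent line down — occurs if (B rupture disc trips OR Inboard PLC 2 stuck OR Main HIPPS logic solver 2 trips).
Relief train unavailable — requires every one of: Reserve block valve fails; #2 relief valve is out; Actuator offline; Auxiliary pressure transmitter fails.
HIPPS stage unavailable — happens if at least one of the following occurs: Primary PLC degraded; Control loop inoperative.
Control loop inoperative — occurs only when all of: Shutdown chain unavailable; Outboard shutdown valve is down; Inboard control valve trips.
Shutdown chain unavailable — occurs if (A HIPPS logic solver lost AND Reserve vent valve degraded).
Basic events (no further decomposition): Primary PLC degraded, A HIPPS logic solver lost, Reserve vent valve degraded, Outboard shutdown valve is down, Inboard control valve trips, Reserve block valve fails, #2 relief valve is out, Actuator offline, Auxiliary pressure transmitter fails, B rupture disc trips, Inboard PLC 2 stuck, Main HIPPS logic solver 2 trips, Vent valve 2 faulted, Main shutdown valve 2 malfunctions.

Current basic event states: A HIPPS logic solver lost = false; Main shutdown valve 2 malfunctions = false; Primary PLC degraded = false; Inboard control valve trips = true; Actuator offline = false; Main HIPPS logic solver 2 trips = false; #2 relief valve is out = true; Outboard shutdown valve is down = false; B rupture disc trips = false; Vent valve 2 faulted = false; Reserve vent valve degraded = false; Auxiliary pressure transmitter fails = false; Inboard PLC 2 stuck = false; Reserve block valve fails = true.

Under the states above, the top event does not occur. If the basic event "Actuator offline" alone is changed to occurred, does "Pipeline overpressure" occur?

No

Counterfactual: set "Actuator offline" to occurred.
Shutdown chain unavailable [AND]: A HIPPS logic solver lost=not, Reserve vent valve degraded=not → not all inputs occur → does not occur.
Control loop inoperative [AND]: Shutdown chain unavailable=not, Outboard shutdown valve is down=not, Inboard control valve trips=occurs → not all inputs occur → does not occur.
HIPPS stage unavailable [OR]: Primary PLC degraded=not, Control loop inoperative=not → no input occurs → does not occur.
Relief train unavailable [AND]: Reserve block valve fails=occurs, #2 relief valve is out=occurs, Actuator offline=occurs, Auxiliary pressure transmitter fails=not → not all inputs occur → does not occur.
Vent line down [OR]: B rupture disc trips=not, Inboard PLC 2 stuck=not, Main HIPPS logic solver 2 trips=not → no input occurs → does not occur.
Block path down [OR]: Relief train unavailable=not, Vent line down=not, Vent valve 2 faulted=not, Main shutdown valve 2 malfunctions=not → no input occurs → does not occur.
Pipeline overpressure [OR]: HIPPS stage unavailable=not, Block path down=not → no input occurs → does not occur.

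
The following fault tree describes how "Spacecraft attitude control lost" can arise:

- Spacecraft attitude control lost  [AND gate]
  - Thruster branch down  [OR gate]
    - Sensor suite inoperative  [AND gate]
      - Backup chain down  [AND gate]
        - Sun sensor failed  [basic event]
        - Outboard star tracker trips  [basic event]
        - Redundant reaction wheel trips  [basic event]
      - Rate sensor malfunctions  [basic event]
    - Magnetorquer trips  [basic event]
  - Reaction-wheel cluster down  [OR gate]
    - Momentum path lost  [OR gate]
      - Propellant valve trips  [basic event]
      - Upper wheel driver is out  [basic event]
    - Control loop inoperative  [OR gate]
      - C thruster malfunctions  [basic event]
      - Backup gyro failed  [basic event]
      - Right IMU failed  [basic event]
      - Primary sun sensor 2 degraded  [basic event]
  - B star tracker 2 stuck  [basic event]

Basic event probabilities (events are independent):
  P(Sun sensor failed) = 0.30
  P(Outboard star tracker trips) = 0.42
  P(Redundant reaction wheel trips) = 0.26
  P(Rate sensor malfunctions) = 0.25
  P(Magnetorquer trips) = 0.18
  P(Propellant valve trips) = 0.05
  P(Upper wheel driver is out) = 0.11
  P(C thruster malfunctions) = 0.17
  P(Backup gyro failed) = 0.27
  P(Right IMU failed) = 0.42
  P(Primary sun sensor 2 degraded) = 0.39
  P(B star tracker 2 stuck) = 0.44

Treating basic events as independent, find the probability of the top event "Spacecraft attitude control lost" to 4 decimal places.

0.0673

P(Backup chain down) [AND] = 0.30 × 0.42 × 0.26 = 0.032760
P(Sensor suite inoperative) [AND] = 0.032760 × 0.25 = 0.008190
P(Thruster branch down) [OR] = 1 − (1−0.008190) × (1−0.18) = 0.186716
P(Momentum path lost) [OR] = 1 − (1−0.05) × (1−0.11) = 0.154500
P(Control loop inoperative) [OR] = 1 − (1−0.17) × (1−0.27) × (1−0.42) × (1−0.39) = 0.785633
P(Reaction-wheel cluster down) [OR] = 1 − (1−0.154500) × (1−0.785633) = 0.818753
P(Spacecraft attitude control lost) [AND] = 0.186716 × 0.818753 × 0.44 = 0.067265
Rounded to 4 decimal places: P(Spacecraft attitude control lost) ≈ 0.0673.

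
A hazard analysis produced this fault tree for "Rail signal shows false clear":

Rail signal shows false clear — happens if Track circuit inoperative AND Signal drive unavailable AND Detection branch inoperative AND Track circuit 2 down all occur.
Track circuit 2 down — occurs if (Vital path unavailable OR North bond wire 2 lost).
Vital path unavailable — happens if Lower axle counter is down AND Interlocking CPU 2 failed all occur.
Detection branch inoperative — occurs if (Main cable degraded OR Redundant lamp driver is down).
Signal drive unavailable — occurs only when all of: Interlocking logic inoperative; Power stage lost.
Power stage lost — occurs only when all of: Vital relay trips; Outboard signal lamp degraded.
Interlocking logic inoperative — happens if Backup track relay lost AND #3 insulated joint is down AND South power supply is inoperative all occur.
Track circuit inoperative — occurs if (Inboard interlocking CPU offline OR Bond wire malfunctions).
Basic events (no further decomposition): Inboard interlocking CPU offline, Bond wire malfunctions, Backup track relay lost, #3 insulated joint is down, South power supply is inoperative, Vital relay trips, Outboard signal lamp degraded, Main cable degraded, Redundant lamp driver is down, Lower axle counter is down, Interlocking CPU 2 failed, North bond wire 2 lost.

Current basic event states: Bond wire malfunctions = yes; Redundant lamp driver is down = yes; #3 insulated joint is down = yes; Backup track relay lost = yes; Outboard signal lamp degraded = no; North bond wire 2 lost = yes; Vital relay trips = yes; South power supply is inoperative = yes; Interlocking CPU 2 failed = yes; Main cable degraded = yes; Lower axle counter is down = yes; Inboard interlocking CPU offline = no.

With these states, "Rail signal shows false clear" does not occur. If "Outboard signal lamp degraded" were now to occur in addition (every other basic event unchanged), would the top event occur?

Yes

Counterfactual: set "Outboard signal lamp degraded" to occurred.
Track circuit inoperative [OR]: Inboard interlocking CPU offline=not, Bond wire malfunctions=occurs → at least one input occurs → occurs.
Interlocking logic inoperative [AND]: Backup track relay lost=occurs, #3 insulated joint is down=occurs, South power supply is inoperative=occurs → all inputs occur → occurs.
Power stage lost [AND]: Vital relay trips=occurs, Outboard signal lamp degraded=occurs → all inputs occur → occurs.
Signal drive unavailable [AND]: Interlocking logic inoperative=occurs, Power stage lost=occurs → all inputs occur → occurs.
Detection branch inoperative [OR]: Main cable degraded=occurs, Redundant lamp driver is down=occurs → at least one input occurs → occurs.
Vital path unavailable [AND]: Lower axle counter is down=occurs, Interlocking CPU 2 failed=occurs → all inputs occur → occurs.
Track circuit 2 down [OR]: Vital path unavailable=occurs, North bond wire 2 lost=occurs → at least one input occurs → occurs.
Rail signal shows false clear [AND]: Track circuit inoperative=occurs, Signal drive unavailable=occurs, Detection branch inoperative=occurs, Track circuit 2 down=occurs → all inputs occur → occurs.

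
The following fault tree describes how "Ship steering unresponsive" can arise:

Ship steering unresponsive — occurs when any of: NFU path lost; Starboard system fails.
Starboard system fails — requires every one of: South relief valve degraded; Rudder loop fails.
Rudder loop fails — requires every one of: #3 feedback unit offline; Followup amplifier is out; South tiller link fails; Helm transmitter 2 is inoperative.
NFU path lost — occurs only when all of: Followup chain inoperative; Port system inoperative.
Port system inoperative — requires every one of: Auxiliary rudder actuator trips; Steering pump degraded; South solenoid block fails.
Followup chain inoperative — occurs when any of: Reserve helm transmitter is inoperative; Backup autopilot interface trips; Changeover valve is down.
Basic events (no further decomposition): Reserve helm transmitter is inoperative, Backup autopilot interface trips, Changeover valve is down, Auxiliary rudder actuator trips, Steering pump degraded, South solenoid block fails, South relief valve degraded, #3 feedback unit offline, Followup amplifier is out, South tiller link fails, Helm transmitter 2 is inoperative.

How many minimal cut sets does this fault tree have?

4

Followup chain inoperative [OR]: union of children's cut sets → 3 cut set(s).
Port system inoperative [AND]: one cut set from each child combined → 1 × 1 × 1 = 1 cut set(s).
NFU path lost [AND]: one cut set from each child combined → 3 × 1 = 3 cut set(s).
Rudder loop fails [AND]: one cut set from each child combined → 1 × 1 × 1 × 1 = 1 cut set(s).
Starboard system fails [AND]: one cut set from each child combined → 1 × 1 = 1 cut set(s).
Ship steering unresponsive [OR]: union of children's cut sets → 4 cut set(s).
Minimal cut sets: {Auxiliary rudder actuator trips, Reserve helm transmitter is inoperative, South solenoid block fails, Steering pump degraded}; {Auxiliary rudder actuator trips, Backup autopilot interface trips, South solenoid block fails, Steering pump degraded}; {Auxiliary rudder actuator trips, Changeover valve is down, South solenoid block fails, Steering pump degraded}; {#3 feedback unit offline, Followup amplifier is out, Helm transmitter 2 is inoperative, South relief valve degraded, South tiller link fails}.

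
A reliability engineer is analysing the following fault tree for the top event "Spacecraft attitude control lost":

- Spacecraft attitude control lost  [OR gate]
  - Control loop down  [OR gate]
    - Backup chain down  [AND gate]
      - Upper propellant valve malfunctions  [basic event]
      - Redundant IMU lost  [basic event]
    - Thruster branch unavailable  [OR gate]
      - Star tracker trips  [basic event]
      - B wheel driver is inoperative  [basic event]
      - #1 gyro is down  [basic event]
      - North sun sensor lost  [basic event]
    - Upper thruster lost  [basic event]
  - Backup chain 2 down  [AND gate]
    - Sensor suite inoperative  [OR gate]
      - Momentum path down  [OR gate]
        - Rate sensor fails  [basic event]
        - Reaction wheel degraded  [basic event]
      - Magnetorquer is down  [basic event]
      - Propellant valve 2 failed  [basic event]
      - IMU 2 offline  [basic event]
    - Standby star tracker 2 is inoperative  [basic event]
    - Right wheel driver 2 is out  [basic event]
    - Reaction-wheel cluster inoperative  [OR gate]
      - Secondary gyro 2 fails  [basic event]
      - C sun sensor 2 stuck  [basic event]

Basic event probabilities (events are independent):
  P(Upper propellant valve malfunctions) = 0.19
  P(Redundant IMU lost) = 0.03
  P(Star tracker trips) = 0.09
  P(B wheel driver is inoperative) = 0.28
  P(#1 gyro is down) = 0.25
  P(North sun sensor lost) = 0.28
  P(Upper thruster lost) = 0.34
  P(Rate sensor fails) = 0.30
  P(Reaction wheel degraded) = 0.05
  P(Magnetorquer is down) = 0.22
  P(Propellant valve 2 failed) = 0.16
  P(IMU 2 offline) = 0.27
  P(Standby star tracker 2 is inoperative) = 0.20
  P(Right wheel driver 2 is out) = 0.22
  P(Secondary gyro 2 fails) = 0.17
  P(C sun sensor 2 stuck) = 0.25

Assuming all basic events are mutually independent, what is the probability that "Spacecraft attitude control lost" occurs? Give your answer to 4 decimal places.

0.7704

P(Backup chain down) [AND] = 0.19 × 0.03 = 0.005700
P(Thruster branch unavailable) [OR] = 1 − (1−0.09) × (1−0.28) × (1−0.25) × (1−0.28) = 0.646192
P(Control loop down) [OR] = 1 − (1−0.005700) × (1−0.646192) × (1−0.34) = 0.767818
P(Momentum path down) [OR] = 1 − (1−0.30) × (1−0.05) = 0.335000
P(Sensor suite inoperative) [OR] = 1 − (1−0.335000) × (1−0.22) × (1−0.16) × (1−0.27) = 0.681933
P(Reaction-wheel cluster inoperative) [OR] = 1 − (1−0.17) × (1−0.25) = 0.377500
P(Backup chain 2 down) [AND] = 0.681933 × 0.20 × 0.22 × 0.377500 = 0.011327
P(Spacecraft attitude control lost) [OR] = 1 − (1−0.767818) × (1−0.011327) = 0.770448
Rounded to 4 decimal places: P(Spacecraft attitude control lost) ≈ 0.7704.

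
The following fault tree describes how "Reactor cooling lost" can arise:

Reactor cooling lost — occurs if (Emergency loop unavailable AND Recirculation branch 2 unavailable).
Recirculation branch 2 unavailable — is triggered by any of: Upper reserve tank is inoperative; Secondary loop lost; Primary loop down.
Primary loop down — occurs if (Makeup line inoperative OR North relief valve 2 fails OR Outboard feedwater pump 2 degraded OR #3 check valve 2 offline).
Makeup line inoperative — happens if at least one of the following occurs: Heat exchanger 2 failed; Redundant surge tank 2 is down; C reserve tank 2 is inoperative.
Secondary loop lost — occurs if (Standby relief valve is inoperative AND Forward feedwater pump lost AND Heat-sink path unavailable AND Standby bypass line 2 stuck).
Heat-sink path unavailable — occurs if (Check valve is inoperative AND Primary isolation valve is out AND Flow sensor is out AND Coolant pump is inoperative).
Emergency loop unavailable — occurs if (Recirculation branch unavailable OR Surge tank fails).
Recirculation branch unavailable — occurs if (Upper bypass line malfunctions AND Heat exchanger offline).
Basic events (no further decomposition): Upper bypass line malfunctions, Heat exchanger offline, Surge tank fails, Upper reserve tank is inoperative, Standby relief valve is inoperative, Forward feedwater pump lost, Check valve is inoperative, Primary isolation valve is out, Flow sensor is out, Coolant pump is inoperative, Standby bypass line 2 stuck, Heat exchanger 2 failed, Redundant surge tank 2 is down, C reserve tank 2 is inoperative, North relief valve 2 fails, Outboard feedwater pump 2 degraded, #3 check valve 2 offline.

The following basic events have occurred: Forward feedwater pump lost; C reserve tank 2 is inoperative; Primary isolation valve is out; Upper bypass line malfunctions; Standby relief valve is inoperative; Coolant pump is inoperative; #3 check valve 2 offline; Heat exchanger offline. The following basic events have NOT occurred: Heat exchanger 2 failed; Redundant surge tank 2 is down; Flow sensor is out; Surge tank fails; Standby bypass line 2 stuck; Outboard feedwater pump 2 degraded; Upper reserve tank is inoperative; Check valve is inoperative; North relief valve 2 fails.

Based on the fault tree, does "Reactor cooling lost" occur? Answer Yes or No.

Recirculation branch unavailable [AND]: Upper bypass line malfunctions=occurs, Heat exchanger offline=occurs → all inputs occur → occurs.
Emergency loop unavailable [OR]: Recirculation branch unavailable=occurs, Surge tank fails=not → at least one input occurs → occurs.
Heat-sink path unavailable [AND]: Check valve is inoperative=not, Primary isolation valve is out=occurs, Flow sensor is out=not, Coolant pump is inoperative=occurs → not all inputs occur → does not occur.
Secondary loop lost [AND]: Standby relief valve is inoperative=occurs, Forward feedwater pump lost=occurs, Heat-sink path unavailable=not, Standby bypass line 2 stuck=not → not all inputs occur → does not occur.
Makeup line inoperative [OR]: Heat exchanger 2 failed=not, Redundant surge tank 2 is down=not, C reserve tank 2 is inoperative=occurs → at least one input occurs → occurs.
Primary loop down [OR]: Makeup line inoperative=occurs, North relief valve 2 fails=not, Outboard feedwater pump 2 degraded=not, #3 check valve 2 offline=occurs → at least one input occurs → occurs.
Recirculation branch 2 unavailable [OR]: Upper reserve tank is inoperative=not, Secondary loop lost=not, Primary loop down=occurs → at least one input occurs → occurs.
Reactor cooling lost [AND]: Emergency loop unavailable=occurs, Recirculation branch 2 unavailable=occurs → all inputs occur → occurs.

Yes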